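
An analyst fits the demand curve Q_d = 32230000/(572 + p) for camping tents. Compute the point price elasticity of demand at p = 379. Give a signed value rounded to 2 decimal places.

-0.40

dQ_d/dp = −32230000/(572 + p)² = -35.6368. At p = 379, Q_d = 33890.6.
Ed = (dQ_d/dp)·(p/Q_d) = (-35.6368) × (379/33890.6) = -0.3985…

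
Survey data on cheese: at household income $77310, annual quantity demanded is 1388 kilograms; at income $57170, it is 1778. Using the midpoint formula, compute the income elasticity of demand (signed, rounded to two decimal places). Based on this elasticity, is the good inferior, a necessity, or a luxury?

-0.82; inferior

%ΔQ = (1778 − 1388)/[( 1388 + 1778)/2] = 390/1583 = 0.246367…
%ΔIncome = (57170 − 77310)/[( 77310 + 57170)/2] = -20140/67240 = -0.299524…
E_income = (390/1583) / (-20140/67240) = -0.8225…
E_income < 0 ⇒ inferior good.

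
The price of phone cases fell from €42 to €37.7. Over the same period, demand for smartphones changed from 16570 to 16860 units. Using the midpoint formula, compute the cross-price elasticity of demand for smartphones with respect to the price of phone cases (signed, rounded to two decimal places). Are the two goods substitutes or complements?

-0.16; complements

%ΔQ_{smartphones} = (16860 − 16570)/avg = 290/16715 = 0.017349…
%ΔP_{phone cases} = (37.7 − 42)/avg = -4.3/39.85 = -0.107904…
E_cross = (290/16715) / (-4.3/39.85) = -0.1607…
E_cross < 0 ⇒ the goods are complements.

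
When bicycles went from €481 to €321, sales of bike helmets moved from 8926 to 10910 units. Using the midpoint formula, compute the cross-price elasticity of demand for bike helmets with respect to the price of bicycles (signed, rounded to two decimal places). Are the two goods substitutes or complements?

-0.50; complements

%ΔQ_{bike helmets} = (10910 − 8926)/avg = 1984/9918 = 0.200040…
%ΔP_{bicycles} = (321 − 481)/avg = -160/401 = -0.399002…
E_cross = (1984/9918) / (-160/401) = -0.5013…
E_cross < 0 ⇒ the goods are complements.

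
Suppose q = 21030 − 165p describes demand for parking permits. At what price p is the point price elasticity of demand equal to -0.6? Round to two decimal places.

47.80

Ed = −165p/(21030 − 165p). Set this equal to -0.6:
165p = 0.6·(21030 − 165p) ⇒ 165p(1 + 0.6) = 0.6·21030
p = 0.6·21030 / (165·1.6) = 47.7954…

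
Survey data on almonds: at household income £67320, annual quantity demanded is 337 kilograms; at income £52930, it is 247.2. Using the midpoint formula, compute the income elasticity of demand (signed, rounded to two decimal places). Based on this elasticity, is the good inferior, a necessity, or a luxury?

1.28; luxury

%ΔQ = (247.2 − 337)/[( 337 + 247.2)/2] = -89.8/292.1 = -0.307428…
%ΔIncome = (52930 − 67320)/[( 67320 + 52930)/2] = -14390/60125 = -0.239334…
E_income = (-89.8/292.1) / (-14390/60125) = 1.2845…
E_income > 1 ⇒ normal good, luxury.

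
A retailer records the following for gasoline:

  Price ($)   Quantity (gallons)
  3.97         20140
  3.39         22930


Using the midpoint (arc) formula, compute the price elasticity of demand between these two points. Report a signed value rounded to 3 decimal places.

%ΔQ = (22930 − 20140) / [(20140 + 22930)/2] = 2790/21535 = 0.129556…
%ΔP = (3.39 − 3.97) / [(3.97 + 3.39)/2] = -0.58/3.68 = -0.157608…
Arc Ed = %ΔQ / %ΔP = (2790/21535) / (-0.58/3.68) = -0.82201…

-0.822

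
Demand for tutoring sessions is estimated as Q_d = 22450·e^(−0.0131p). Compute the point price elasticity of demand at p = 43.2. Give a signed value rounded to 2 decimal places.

dQ_d/dp = −0.0131·Q_d = -166.998. At p = 43.2, Q_d = 12748.
Ed = (dQ_d/dp)·(p/Q_d) = (-166.998) × (43.2/12748) = -0.5659…

-0.57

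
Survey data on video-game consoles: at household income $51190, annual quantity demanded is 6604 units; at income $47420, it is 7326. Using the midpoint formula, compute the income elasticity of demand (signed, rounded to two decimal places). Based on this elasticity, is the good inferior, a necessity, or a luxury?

-1.36; inferior

%ΔQ = (7326 − 6604)/[( 6604 + 7326)/2] = 722/6965 = 0.103661…
%ΔIncome = (47420 − 51190)/[( 51190 + 47420)/2] = -3770/49305 = -0.076462…
E_income = (722/6965) / (-3770/49305) = -1.3557…
E_income < 0 ⇒ inferior good.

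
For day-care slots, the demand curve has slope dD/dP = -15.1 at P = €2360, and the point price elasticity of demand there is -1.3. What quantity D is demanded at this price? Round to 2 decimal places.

27412.31

Ed = (dD/dP)·(P/D) ⇒ D = (dD/dP)·P/Ed = (-15.1)·2360/(-1.3) = 27412.3076…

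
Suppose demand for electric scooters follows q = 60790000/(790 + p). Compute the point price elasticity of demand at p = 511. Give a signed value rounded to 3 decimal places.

-0.393

dq/dp = −60790000/(790 + p)² = -35.9151. At p = 511, q = 46725.6.
Ed = (dq/dp)·(p/q) = (-35.9151) × (511/46725.6) = -0.39277…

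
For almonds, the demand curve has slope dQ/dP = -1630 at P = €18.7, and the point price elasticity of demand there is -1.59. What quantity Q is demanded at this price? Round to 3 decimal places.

Ed = (dQ/dP)·(P/Q) ⇒ Q = (dQ/dP)·P/Ed = (-1630)·18.7/(-1.59) = 19170.44025…

19170.440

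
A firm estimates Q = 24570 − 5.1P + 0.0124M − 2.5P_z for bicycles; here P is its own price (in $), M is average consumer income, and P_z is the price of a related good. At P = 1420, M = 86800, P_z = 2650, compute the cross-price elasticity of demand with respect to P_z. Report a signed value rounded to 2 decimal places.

At the given values, Q = 24570 − 5.1(1420) + 0.0124(86800) − 2.5(2650) = 11779.32.
∂Q/∂P_z = -2.5.
E = (-2.5) × (2650/11779.32) = -0.5624…

-0.56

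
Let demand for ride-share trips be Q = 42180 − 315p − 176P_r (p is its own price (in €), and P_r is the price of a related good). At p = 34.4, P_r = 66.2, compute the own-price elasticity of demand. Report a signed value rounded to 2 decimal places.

At the given values, Q = 42180 − 315(34.4) − 176(66.2) = 19692.8.
∂Q/∂p = −315.
E = (-315) × (34.4/19692.8) = -0.5502…

-0.55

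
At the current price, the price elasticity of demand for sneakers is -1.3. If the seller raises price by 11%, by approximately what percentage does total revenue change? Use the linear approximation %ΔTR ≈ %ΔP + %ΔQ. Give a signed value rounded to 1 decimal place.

-3.3%

%ΔQ ≈ Ed × %ΔP = (-1.3) × (+11%) = -14.3000%
%ΔTR ≈ %ΔP + %ΔQ = (+11%) + (-14.3000%) = -3.3000%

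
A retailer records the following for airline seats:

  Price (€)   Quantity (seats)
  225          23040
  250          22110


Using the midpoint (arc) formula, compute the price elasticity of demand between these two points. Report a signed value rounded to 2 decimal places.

-0.39

%ΔQ = (22110 − 23040) / [(23040 + 22110)/2] = -930/22575 = -0.041196…
%ΔP = (250 − 225) / [(225 + 250)/2] = 25/237.5 = 0.105263…
Arc Ed = %ΔQ / %ΔP = (-930/22575) / (25/237.5) = -0.3913…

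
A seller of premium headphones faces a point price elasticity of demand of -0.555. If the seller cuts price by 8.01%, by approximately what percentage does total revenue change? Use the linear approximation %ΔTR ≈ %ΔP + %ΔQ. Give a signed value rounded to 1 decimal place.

-3.6%

%ΔQ ≈ Ed × %ΔP = (-0.555) × (-8.01%) = +4.4456%
%ΔTR ≈ %ΔP + %ΔQ = (-8.01%) + (+4.4456%) = -3.5645%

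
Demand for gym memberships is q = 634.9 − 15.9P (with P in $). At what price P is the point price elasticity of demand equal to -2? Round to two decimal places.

26.62

Ed = −15.9P/(634.9 − 15.9P). Set this equal to -2:
15.9P = 2·(634.9 − 15.9P) ⇒ 15.9P(1 + 2) = 2·634.9
P = 2·634.9 / (15.9·3) = 26.6205…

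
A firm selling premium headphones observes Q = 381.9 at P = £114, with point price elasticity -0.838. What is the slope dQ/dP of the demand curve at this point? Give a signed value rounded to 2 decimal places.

-2.81

Ed = (dQ/dP)·(P/Q) ⇒ dQ/dP = Ed·Q/P = (-0.838)·381.9/114 = -2.8073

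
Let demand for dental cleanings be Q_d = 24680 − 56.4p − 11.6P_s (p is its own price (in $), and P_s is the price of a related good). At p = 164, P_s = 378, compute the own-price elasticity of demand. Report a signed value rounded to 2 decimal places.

-0.84

At the given values, Q_d = 24680 − 56.4(164) − 11.6(378) = 11045.6.
∂Q_d/∂p = −56.4.
E = (-56.4) × (164/11045.6) = -0.8374…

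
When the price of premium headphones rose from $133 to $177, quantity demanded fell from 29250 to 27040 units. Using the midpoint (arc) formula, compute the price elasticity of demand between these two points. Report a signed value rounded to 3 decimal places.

%ΔQ = (27040 − 29250) / [(29250 + 27040)/2] = -2210/28145 = -0.078521…
%ΔP = (177 − 133) / [(133 + 177)/2] = 44/155 = 0.283870…
Arc Ed = %ΔQ / %ΔP = (-2210/28145) / (44/155) = -0.27661…

-0.277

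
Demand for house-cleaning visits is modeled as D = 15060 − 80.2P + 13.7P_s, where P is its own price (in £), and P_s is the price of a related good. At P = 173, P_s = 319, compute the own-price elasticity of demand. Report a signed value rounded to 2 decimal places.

-2.50

At the given values, D = 15060 − 80.2(173) + 13.7(319) = 5555.7.
∂D/∂P = −80.2.
E = (-80.2) × (173/5555.7) = -2.4973…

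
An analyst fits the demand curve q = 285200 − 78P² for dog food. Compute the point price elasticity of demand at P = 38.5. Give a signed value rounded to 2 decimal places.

dq/dP = −2·78·P = -6006. At P = 38.5, q = 169584.5.
Ed = (dq/dP)·(P/q) = (-6006) × (38.5/169584.5) = -1.3635…

-1.36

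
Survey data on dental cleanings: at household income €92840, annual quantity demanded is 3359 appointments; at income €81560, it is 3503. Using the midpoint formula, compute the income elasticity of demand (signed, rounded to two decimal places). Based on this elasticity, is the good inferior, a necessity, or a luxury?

%ΔQ = (3503 − 3359)/[( 3359 + 3503)/2] = 144/3431 = 0.041970…
%ΔIncome = (81560 − 92840)/[( 92840 + 81560)/2] = -11280/87200 = -0.129357…
E_income = (144/3431) / (-11280/87200) = -0.3244…
E_income < 0 ⇒ inferior good.

-0.32; inferior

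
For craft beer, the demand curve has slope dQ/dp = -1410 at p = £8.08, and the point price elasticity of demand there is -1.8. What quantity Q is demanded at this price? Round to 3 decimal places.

Ed = (dQ/dp)·(p/Q) ⇒ Q = (dQ/dp)·p/Ed = (-1410)·8.08/(-1.8) = 6329.33333…

6329.333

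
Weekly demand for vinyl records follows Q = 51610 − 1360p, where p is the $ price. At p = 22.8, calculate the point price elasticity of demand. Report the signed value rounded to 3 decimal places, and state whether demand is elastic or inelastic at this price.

dQ/dp = −1360. At p = 22.8, Q = 51610 − 1360(22.8) = 20602.
Ed = (dQ/dp)·(p/Q) = −1360 × (22.8/20602) = -1.50509…
|Ed| = 1.505 > 1, so demand is elastic.

-1.505; elastic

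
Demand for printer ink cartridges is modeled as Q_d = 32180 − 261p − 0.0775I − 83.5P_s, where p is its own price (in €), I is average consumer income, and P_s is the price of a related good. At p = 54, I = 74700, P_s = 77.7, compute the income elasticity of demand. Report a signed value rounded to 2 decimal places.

-1.00

At the given values, Q_d = 32180 − 261(54) − 0.0775(74700) − 83.5(77.7) = 5808.8.
∂Q_d/∂I = -0.0775.
E = (-0.0775) × (74700/5808.8) = -0.9966…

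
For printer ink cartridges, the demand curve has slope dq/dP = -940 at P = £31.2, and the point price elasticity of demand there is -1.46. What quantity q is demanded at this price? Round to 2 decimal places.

20087.67

Ed = (dq/dP)·(P/q) ⇒ q = (dq/dP)·P/Ed = (-940)·31.2/(-1.46) = 20087.6712…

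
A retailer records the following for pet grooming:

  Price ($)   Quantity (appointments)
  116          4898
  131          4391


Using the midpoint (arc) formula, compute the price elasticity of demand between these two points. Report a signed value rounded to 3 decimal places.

-0.899

%ΔQ = (4391 − 4898) / [(4898 + 4391)/2] = -507/4644.5 = -0.109161…
%ΔP = (131 − 116) / [(116 + 131)/2] = 15/123.5 = 0.121457…
Arc Ed = %ΔQ / %ΔP = (-507/4644.5) / (15/123.5) = -0.89876…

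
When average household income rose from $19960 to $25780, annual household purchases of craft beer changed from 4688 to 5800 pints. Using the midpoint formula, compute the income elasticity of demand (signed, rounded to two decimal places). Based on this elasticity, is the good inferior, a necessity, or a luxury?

%ΔQ = (5800 − 4688)/[( 4688 + 5800)/2] = 1112/5244 = 0.212051…
%ΔIncome = (25780 − 19960)/[( 19960 + 25780)/2] = 5820/22870 = 0.254481…
E_income = (1112/5244) / (5820/22870) = 0.8332…
0 < E_income < 1 ⇒ normal good, necessity.

0.83; necessity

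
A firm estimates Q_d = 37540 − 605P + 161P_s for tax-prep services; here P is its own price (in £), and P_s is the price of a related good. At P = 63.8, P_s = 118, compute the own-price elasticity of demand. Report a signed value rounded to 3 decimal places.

-2.152

At the given values, Q_d = 37540 − 605(63.8) + 161(118) = 17939.
∂Q_d/∂P = −605.
E = (-605) × (63.8/17939) = -2.15168…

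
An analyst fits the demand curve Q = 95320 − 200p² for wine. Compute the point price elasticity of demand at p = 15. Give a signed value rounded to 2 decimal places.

-1.79

dQ/dp = −2·200·p = -6000. At p = 15, Q = 50320.
Ed = (dQ/dp)·(p/Q) = (-6000) × (15/50320) = -1.7885…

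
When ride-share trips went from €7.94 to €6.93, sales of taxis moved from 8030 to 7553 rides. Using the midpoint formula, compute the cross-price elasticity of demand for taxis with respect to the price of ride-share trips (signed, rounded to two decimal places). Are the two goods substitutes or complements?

%ΔQ_{taxis} = (7553 − 8030)/avg = -477/7791.5 = -0.061220…
%ΔP_{ride-share trips} = (6.93 − 7.94)/avg = -1.01/7.435 = -0.135843…
E_cross = (-477/7791.5) / (-1.01/7.435) = 0.4506…
E_cross > 0 ⇒ the goods are substitutes.

0.45; substitutes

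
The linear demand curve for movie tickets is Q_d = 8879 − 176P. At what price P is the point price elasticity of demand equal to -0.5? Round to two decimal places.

16.82

Ed = −176P/(8879 − 176P). Set this equal to -0.5:
176P = 0.5·(8879 − 176P) ⇒ 176P(1 + 0.5) = 0.5·8879
P = 0.5·8879 / (176·1.5) = 16.8162…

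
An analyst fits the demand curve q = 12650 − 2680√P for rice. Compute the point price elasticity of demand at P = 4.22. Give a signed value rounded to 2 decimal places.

dq/dP = −2680/(2√P) = -652.302. At P = 4.22, q = 7144.57.
Ed = (dq/dP)·(P/q) = (-652.302) × (4.22/7144.57) = -0.3852…

-0.39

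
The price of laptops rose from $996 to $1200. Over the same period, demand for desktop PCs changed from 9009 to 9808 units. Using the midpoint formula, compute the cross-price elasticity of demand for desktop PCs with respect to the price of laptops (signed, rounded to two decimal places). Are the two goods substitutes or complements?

%ΔQ_{desktop PCs} = (9808 − 9009)/avg = 799/9408.5 = 0.084923…
%ΔP_{laptops} = (1200 − 996)/avg = 204/1098 = 0.185792…
E_cross = (799/9408.5) / (204/1098) = 0.4570…
E_cross > 0 ⇒ the goods are substitutes.

0.46; substitutes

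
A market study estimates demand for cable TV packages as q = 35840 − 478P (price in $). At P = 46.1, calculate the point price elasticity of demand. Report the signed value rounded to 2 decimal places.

-1.60

dq/dP = −478. At P = 46.1, q = 35840 − 478(46.1) = 13804.2.
Ed = (dq/dP)·(P/q) = −478 × (46.1/13804.2) = -1.5963…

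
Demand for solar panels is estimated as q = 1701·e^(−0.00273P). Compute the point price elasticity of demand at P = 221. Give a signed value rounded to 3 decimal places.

dq/dP = −0.00273·q = -2.54006. At P = 221, q = 930.425.
Ed = (dq/dP)·(P/q) = (-2.54006) × (221/930.425) = -0.60333

-0.603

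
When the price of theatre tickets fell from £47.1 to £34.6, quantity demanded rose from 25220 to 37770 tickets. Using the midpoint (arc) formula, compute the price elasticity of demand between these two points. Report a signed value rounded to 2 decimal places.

-1.30

%ΔQ = (37770 − 25220) / [(25220 + 37770)/2] = 12550/31495 = 0.398475…
%ΔP = (34.6 − 47.1) / [(47.1 + 34.6)/2] = -12.5/40.85 = -0.305997…
Arc Ed = %ΔQ / %ΔP = (12550/31495) / (-12.5/40.85) = -1.3022…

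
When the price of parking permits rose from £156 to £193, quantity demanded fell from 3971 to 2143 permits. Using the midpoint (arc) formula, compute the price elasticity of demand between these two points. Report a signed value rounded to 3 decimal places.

-2.820

%ΔQ = (2143 − 3971) / [(3971 + 2143)/2] = -1828/3057 = -0.597971…
%ΔP = (193 − 156) / [(156 + 193)/2] = 37/174.5 = 0.212034…
Arc Ed = %ΔQ / %ΔP = (-1828/3057) / (37/174.5) = -2.82016…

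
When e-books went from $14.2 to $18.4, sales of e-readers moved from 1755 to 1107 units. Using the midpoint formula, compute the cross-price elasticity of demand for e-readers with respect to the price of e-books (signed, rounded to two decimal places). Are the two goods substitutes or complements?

-1.76; complements

%ΔQ_{e-readers} = (1107 − 1755)/avg = -648/1431 = -0.452830…
%ΔP_{e-books} = (18.4 − 14.2)/avg = 4.2/16.3 = 0.257668…
E_cross = (-648/1431) / (4.2/16.3) = -1.7574…
E_cross < 0 ⇒ the goods are complements.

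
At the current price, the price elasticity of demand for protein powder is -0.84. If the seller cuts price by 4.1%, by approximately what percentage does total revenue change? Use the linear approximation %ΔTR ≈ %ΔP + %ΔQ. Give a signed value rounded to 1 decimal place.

%ΔQ ≈ Ed × %ΔP = (-0.84) × (-4.1%) = +3.4440%
%ΔTR ≈ %ΔP + %ΔQ = (-4.1%) + (+3.4440%) = -0.6560%

-0.7%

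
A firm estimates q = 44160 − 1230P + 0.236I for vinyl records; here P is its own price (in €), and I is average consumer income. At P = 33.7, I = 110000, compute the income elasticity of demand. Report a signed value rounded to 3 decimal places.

At the given values, q = 44160 − 1230(33.7) + 0.236(110000) = 28669.
∂q/∂I = 0.236.
E = (0.236) × (110000/28669) = 0.90550…

0.906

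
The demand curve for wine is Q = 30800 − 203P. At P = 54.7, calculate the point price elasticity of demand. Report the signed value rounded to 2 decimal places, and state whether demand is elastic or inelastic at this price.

dQ/dP = −203. At P = 54.7, Q = 30800 − 203(54.7) = 19695.9.
Ed = (dQ/dP)·(P/Q) = −203 × (54.7/19695.9) = -0.5637…
|Ed| = 0.56 < 1, so demand is inelastic.

-0.56; inelastic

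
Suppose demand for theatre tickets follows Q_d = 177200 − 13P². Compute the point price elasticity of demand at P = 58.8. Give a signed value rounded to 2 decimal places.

dQ_d/dP = −2·13·P = -1528.8. At P = 58.8, Q_d = 132253.28.
Ed = (dQ_d/dP)·(P/Q_d) = (-1528.8) × (58.8/132253.28) = -0.6797…

-0.68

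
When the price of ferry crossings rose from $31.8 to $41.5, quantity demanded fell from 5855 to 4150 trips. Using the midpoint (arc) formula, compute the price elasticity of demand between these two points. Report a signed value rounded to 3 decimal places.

-1.288

%ΔQ = (4150 − 5855) / [(5855 + 4150)/2] = -1705/5002.5 = -0.340829…
%ΔP = (41.5 − 31.8) / [(31.8 + 41.5)/2] = 9.7/36.65 = 0.264665…
Arc Ed = %ΔQ / %ΔP = (-1705/5002.5) / (9.7/36.65) = -1.28777…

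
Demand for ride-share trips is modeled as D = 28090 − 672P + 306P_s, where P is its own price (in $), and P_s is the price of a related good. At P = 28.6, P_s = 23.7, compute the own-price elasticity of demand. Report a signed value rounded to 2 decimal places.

At the given values, D = 28090 − 672(28.6) + 306(23.7) = 16123.
∂D/∂P = −672.
E = (-672) × (28.6/16123) = -1.1920…

-1.19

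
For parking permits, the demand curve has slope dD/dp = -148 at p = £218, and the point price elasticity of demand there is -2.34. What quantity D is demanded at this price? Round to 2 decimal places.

Ed = (dD/dp)·(p/D) ⇒ D = (dD/dp)·p/Ed = (-148)·218/(-2.34) = 13788.0341…

13788.03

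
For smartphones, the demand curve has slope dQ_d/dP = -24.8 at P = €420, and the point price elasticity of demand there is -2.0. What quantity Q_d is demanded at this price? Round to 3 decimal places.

Ed = (dQ_d/dP)·(P/Q_d) ⇒ Q_d = (dQ_d/dP)·P/Ed = (-24.8)·420/(-2.0) = 5208

5208.000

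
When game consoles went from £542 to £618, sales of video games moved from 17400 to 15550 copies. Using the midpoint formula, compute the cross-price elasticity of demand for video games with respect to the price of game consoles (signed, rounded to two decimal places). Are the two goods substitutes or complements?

-0.86; complements

%ΔQ_{video games} = (15550 − 17400)/avg = -1850/16475 = -0.112291…
%ΔP_{game consoles} = (618 − 542)/avg = 76/580 = 0.131034…
E_cross = (-1850/16475) / (76/580) = -0.8569…
E_cross < 0 ⇒ the goods are complements.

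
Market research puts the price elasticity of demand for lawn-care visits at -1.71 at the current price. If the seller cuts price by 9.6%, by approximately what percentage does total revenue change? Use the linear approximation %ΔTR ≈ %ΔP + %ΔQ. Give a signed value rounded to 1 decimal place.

+6.8%

%ΔQ ≈ Ed × %ΔP = (-1.71) × (-9.6%) = +16.4160%
%ΔTR ≈ %ΔP + %ΔQ = (-9.6%) + (+16.4160%) = +6.8160%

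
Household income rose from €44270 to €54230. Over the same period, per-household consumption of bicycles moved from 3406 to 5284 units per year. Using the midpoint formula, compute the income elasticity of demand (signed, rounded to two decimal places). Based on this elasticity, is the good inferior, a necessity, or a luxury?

2.14; luxury

%ΔQ = (5284 − 3406)/[( 3406 + 5284)/2] = 1878/4345 = 0.432220…
%ΔIncome = (54230 − 44270)/[( 44270 + 54230)/2] = 9960/49250 = 0.202233…
E_income = (1878/4345) / (9960/49250) = 2.1372…
E_income > 1 ⇒ normal good, luxury.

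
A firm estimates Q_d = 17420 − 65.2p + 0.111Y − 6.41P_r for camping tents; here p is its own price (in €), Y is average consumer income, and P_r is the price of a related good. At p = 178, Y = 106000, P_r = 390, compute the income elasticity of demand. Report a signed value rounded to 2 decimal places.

0.78

At the given values, Q_d = 17420 − 65.2(178) + 0.111(106000) − 6.41(390) = 15080.5.
∂Q_d/∂Y = 0.111.
E = (0.111) × (106000/15080.5) = 0.7802…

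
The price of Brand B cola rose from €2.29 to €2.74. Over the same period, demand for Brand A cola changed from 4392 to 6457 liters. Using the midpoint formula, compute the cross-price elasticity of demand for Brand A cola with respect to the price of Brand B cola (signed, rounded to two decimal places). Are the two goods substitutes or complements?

%ΔQ_{Brand A cola} = (6457 − 4392)/avg = 2065/5424.5 = 0.380680…
%ΔP_{Brand B cola} = (2.74 − 2.29)/avg = 0.45/2.515 = 0.178926…
E_cross = (2065/5424.5) / (0.45/2.515) = 2.1275…
E_cross > 0 ⇒ the goods are substitutes.

2.13; substitutes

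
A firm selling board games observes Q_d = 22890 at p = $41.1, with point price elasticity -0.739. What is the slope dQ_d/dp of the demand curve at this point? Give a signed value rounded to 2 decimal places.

Ed = (dQ_d/dp)·(p/Q_d) ⇒ dQ_d/dp = Ed·Q_d/p = (-0.739)·22890/41.1 = -411.5744…

-411.57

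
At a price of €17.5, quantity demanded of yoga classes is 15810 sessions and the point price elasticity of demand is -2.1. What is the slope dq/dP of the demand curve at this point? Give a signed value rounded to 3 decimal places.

Ed = (dq/dP)·(P/q) ⇒ dq/dP = Ed·q/P = (-2.1)·15810/17.5 = -1897.2

-1897.200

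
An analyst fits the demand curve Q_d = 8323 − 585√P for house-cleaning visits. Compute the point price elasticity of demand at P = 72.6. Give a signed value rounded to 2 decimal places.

-0.75

dQ_d/dP = −585/(2√P) = -34.3287. At P = 72.6, Q_d = 3338.47.
Ed = (dQ_d/dP)·(P/Q_d) = (-34.3287) × (72.6/3338.47) = -0.7465…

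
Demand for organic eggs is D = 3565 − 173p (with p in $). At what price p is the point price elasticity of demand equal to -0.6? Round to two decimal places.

Ed = −173p/(3565 − 173p). Set this equal to -0.6:
173p = 0.6·(3565 − 173p) ⇒ 173p(1 + 0.6) = 0.6·3565
p = 0.6·3565 / (173·1.6) = 7.7276…

7.73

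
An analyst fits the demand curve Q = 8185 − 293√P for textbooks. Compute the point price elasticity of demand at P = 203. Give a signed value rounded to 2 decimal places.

-0.52

dQ/dP = −293/(2√P) = -10.2823. At P = 203, Q = 4010.39.
Ed = (dQ/dP)·(P/Q) = (-10.2823) × (203/4010.39) = -0.5204…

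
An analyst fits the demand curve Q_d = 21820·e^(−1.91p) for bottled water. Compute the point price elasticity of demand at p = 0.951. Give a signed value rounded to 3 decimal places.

-1.816

dQ_d/dp = −1.91·Q_d = -6776.9. At p = 0.951, Q_d = 3548.12.
Ed = (dQ_d/dp)·(p/Q_d) = (-6776.9) × (0.951/3548.12) = -1.81641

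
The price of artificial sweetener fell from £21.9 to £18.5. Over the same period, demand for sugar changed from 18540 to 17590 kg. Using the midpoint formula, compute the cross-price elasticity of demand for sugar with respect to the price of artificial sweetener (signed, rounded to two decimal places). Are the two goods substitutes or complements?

0.31; substitutes

%ΔQ_{sugar} = (17590 − 18540)/avg = -950/18065 = -0.052587…
%ΔP_{artificial sweetener} = (18.5 − 21.9)/avg = -3.4/20.2 = -0.168316…
E_cross = (-950/18065) / (-3.4/20.2) = 0.3124…
E_cross > 0 ⇒ the goods are substitutes.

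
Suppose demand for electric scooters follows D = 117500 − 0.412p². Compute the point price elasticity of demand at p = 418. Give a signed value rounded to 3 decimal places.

dD/dp = −2·0.412·p = -344.432. At p = 418, D = 45513.712.
Ed = (dD/dp)·(p/D) = (-344.432) × (418/45513.712) = -3.16327…

-3.163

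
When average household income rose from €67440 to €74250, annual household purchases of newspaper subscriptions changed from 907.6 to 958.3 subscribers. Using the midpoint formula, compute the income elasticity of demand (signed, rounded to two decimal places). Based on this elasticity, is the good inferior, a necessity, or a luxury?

%ΔQ = (958.3 − 907.6)/[( 907.6 + 958.3)/2] = 50.7/932.95 = 0.054343…
%ΔIncome = (74250 − 67440)/[( 67440 + 74250)/2] = 6810/70845 = 0.096125…
E_income = (50.7/932.95) / (6810/70845) = 0.5653…
0 < E_income < 1 ⇒ normal good, necessity.

0.57; necessity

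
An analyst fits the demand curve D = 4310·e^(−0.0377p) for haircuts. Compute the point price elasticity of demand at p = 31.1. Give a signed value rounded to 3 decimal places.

dD/dp = −0.0377·D = -50.3062. At p = 31.1, D = 1334.38.
Ed = (dD/dp)·(p/D) = (-50.3062) × (31.1/1334.38) = -1.17247

-1.172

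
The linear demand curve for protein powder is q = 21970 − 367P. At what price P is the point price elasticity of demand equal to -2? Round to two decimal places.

39.91

Ed = −367P/(21970 − 367P). Set this equal to -2:
367P = 2·(21970 − 367P) ⇒ 367P(1 + 2) = 2·21970
P = 2·21970 / (367·3) = 39.9091…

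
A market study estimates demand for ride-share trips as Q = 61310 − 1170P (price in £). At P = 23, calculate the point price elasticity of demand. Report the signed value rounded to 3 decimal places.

dQ/dP = −1170. At P = 23, Q = 61310 − 1170(23) = 34400.
Ed = (dQ/dP)·(P/Q) = −1170 × (23/34400) = -0.78226…

-0.782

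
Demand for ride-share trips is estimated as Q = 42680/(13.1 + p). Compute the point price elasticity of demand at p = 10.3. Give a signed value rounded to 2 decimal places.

-0.44

dQ/dp = −42680/(13.1 + p)² = -77.9458. At p = 10.3, Q = 1823.93.
Ed = (dQ/dp)·(p/Q) = (-77.9458) × (10.3/1823.93) = -0.4401…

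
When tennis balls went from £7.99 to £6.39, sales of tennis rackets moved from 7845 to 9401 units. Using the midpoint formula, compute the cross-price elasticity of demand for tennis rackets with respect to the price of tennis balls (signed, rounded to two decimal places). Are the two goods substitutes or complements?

-0.81; complements

%ΔQ_{tennis rackets} = (9401 − 7845)/avg = 1556/8623 = 0.180447…
%ΔP_{tennis balls} = (6.39 − 7.99)/avg = -1.6/7.19 = -0.222531…
E_cross = (1556/8623) / (-1.6/7.19) = -0.8108…
E_cross < 0 ⇒ the goods are complements.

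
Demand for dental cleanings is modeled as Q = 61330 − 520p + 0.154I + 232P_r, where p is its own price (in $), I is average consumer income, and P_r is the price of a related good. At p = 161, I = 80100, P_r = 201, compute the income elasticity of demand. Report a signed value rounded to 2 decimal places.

At the given values, Q = 61330 − 520(161) + 0.154(80100) + 232(201) = 36577.4.
∂Q/∂I = 0.154.
E = (0.154) × (80100/36577.4) = 0.3372…

0.34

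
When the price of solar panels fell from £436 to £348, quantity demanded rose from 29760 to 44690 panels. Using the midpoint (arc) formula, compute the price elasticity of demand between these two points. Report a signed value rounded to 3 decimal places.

-1.787

%ΔQ = (44690 − 29760) / [(29760 + 44690)/2] = 14930/37225 = 0.401074…
%ΔP = (348 − 436) / [(436 + 348)/2] = -88/392 = -0.224489…
Arc Ed = %ΔQ / %ΔP = (14930/37225) / (-88/392) = -1.78660…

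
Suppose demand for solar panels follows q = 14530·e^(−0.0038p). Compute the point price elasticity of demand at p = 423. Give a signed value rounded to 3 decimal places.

-1.607

dq/dp = −0.0038·q = -11.0653. At p = 423, q = 2911.93.
Ed = (dq/dp)·(p/q) = (-11.0653) × (423/2911.93) = -1.6074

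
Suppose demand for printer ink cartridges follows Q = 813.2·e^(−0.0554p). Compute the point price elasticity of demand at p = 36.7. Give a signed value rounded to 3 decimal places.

dQ/dp = −0.0554·Q = -5.89805. At p = 36.7, Q = 106.463.
Ed = (dQ/dp)·(p/Q) = (-5.89805) × (36.7/106.463) = -2.03318

-2.033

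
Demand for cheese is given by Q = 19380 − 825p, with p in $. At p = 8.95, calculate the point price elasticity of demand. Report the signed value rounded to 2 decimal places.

dQ/dp = −825. At p = 8.95, Q = 19380 − 825(8.95) = 11996.25.
Ed = (dQ/dp)·(p/Q) = −825 × (8.95/11996.25) = -0.6155…

-0.62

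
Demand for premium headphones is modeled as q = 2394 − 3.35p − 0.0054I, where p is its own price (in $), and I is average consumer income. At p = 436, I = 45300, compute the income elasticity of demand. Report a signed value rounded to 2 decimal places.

-0.36

At the given values, q = 2394 − 3.35(436) − 0.0054(45300) = 688.78.
∂q/∂I = -0.0054.
E = (-0.0054) × (45300/688.78) = -0.3551…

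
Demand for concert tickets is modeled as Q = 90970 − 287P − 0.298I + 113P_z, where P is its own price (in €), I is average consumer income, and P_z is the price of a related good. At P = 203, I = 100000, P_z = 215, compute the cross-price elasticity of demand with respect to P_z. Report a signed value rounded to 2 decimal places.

At the given values, Q = 90970 − 287(203) − 0.298(100000) + 113(215) = 27204.
∂Q/∂P_z = 113.
E = (113) × (215/27204) = 0.8930…

0.89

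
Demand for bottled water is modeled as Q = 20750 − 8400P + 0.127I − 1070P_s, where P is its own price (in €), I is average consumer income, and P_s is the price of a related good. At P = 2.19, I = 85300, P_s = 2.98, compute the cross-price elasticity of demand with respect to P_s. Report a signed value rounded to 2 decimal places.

-0.32

At the given values, Q = 20750 − 8400(2.19) + 0.127(85300) − 1070(2.98) = 9998.5.
∂Q/∂P_s = -1070.
E = (-1070) × (2.98/9998.5) = -0.3189…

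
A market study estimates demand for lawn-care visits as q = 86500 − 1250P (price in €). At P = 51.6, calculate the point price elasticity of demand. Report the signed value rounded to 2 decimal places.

dq/dP = −1250. At P = 51.6, q = 86500 − 1250(51.6) = 22000.
Ed = (dq/dP)·(P/q) = −1250 × (51.6/22000) = -2.9318…

-2.93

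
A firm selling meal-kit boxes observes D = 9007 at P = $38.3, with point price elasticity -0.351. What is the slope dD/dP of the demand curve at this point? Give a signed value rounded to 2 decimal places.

-82.54

Ed = (dD/dP)·(P/D) ⇒ dD/dP = Ed·D/P = (-0.351)·9007/38.3 = -82.5445…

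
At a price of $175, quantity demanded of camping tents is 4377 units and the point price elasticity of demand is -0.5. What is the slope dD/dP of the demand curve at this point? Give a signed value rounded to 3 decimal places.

Ed = (dD/dP)·(P/D) ⇒ dD/dP = Ed·D/P = (-0.5)·4377/175 = -12.50571…

-12.506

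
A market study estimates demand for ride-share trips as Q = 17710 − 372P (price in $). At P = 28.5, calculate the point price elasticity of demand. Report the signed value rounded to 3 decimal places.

dQ/dP = −372. At P = 28.5, Q = 17710 − 372(28.5) = 7108.
Ed = (dQ/dP)·(P/Q) = −372 × (28.5/7108) = -1.49155…

-1.492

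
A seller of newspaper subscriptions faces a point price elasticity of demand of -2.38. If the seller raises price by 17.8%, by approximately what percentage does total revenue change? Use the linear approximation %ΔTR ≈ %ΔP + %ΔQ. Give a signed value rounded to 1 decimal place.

%ΔQ ≈ Ed × %ΔP = (-2.38) × (+17.8%) = -42.3640%
%ΔTR ≈ %ΔP + %ΔQ = (+17.8%) + (-42.3640%) = -24.5640%

-24.6%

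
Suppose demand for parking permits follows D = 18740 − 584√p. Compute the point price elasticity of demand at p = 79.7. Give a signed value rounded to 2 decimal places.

-0.19

dD/dp = −584/(2√p) = -32.708. At p = 79.7, D = 13526.3.
Ed = (dD/dp)·(p/D) = (-32.708) × (79.7/13526.3) = -0.1927…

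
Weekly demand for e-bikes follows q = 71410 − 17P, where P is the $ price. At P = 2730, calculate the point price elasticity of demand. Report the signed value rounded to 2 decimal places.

dq/dP = −17. At P = 2730, q = 71410 − 17(2730) = 25000.
Ed = (dq/dP)·(P/q) = −17 × (2730/25000) = -1.8564

-1.86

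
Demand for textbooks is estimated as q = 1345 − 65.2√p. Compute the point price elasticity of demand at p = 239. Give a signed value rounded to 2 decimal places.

dq/dp = −65.2/(2√p) = -2.10872. At p = 239, q = 337.032.
Ed = (dq/dp)·(p/q) = (-2.10872) × (239/337.032) = -1.4953…

-1.50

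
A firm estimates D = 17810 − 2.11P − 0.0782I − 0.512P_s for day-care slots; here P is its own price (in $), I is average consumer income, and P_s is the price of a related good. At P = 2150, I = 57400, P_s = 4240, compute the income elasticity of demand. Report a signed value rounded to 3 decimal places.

-0.679

At the given values, D = 17810 − 2.11(2150) − 0.0782(57400) − 0.512(4240) = 6613.94.
∂D/∂I = -0.0782.
E = (-0.0782) × (57400/6613.94) = -0.67866…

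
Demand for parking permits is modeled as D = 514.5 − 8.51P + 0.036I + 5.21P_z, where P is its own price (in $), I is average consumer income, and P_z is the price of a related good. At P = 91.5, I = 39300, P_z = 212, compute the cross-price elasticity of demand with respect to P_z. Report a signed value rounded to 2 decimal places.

At the given values, D = 514.5 − 8.51(91.5) + 0.036(39300) + 5.21(212) = 2255.155.
∂D/∂P_z = 5.21.
E = (5.21) × (212/2255.155) = 0.4897…

0.49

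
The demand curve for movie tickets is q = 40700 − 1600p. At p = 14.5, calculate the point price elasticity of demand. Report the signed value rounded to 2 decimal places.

dq/dp = −1600. At p = 14.5, q = 40700 − 1600(14.5) = 17500.
Ed = (dq/dp)·(p/q) = −1600 × (14.5/17500) = -1.3257…

-1.33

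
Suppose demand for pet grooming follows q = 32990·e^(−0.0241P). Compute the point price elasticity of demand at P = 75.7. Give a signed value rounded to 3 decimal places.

dq/dP = −0.0241·q = -128.258. At P = 75.7, q = 5321.92.
Ed = (dq/dP)·(P/q) = (-128.258) × (75.7/5321.92) = -1.82437

-1.824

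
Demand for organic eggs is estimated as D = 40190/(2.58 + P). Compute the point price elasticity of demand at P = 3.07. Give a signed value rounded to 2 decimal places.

dD/dP = −40190/(2.58 + P)² = -1258.99. At P = 3.07, D = 7113.27.
Ed = (dD/dP)·(P/D) = (-1258.99) × (3.07/7113.27) = -0.5433…

-0.54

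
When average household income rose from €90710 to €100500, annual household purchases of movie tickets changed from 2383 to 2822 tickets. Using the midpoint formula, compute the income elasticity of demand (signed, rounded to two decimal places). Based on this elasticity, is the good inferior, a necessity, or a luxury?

%ΔQ = (2822 − 2383)/[( 2383 + 2822)/2] = 439/2602.5 = 0.168683…
%ΔIncome = (100500 − 90710)/[( 90710 + 100500)/2] = 9790/95605 = 0.102400…
E_income = (439/2602.5) / (9790/95605) = 1.6472…
E_income > 1 ⇒ normal good, luxury.

1.65; luxury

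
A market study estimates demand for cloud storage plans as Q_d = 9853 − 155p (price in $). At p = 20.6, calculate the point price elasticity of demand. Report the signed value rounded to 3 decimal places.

dQ_d/dp = −155. At p = 20.6, Q_d = 9853 − 155(20.6) = 6660.
Ed = (dQ_d/dp)·(p/Q_d) = −155 × (20.6/6660) = -0.47942…

-0.479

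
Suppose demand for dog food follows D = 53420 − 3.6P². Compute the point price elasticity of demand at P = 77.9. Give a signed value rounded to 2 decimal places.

dD/dP = −2·3.6·P = -560.88. At P = 77.9, D = 31573.724.
Ed = (dD/dP)·(P/D) = (-560.88) × (77.9/31573.724) = -1.3838…

-1.38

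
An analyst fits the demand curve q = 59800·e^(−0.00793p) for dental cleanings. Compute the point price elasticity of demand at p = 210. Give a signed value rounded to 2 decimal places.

-1.67

dq/dp = −0.00793·q = -89.6899. At p = 210, q = 11310.2.
Ed = (dq/dp)·(p/q) = (-89.6899) × (210/11310.2) = -1.6653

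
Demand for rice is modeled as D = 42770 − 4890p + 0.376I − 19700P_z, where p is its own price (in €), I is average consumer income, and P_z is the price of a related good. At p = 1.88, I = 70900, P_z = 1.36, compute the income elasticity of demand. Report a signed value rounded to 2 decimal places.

0.80

At the given values, D = 42770 − 4890(1.88) + 0.376(70900) − 19700(1.36) = 33443.2.
∂D/∂I = 0.376.
E = (0.376) × (70900/33443.2) = 0.7971…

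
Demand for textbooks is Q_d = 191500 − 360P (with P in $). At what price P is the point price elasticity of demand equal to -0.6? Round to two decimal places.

199.48

Ed = −360P/(191500 − 360P). Set this equal to -0.6:
360P = 0.6·(191500 − 360P) ⇒ 360P(1 + 0.6) = 0.6·191500
P = 0.6·191500 / (360·1.6) = 199.4791…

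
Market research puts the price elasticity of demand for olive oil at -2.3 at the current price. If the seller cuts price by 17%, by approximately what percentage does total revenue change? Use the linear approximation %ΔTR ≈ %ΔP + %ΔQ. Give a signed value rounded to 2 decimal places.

+22.10%

%ΔQ ≈ Ed × %ΔP = (-2.3) × (-17%) = +39.1000%
%ΔTR ≈ %ΔP + %ΔQ = (-17%) + (+39.1000%) = +22.1000%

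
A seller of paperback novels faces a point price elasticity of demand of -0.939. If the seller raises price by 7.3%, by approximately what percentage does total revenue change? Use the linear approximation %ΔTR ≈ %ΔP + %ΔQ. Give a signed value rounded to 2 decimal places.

%ΔQ ≈ Ed × %ΔP = (-0.939) × (+7.3%) = -6.8547%
%ΔTR ≈ %ΔP + %ΔQ = (+7.3%) + (-6.8547%) = +0.4453%

+0.45%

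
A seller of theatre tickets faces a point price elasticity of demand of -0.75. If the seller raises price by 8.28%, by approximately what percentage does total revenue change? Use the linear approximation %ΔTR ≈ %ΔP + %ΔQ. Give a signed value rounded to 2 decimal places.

%ΔQ ≈ Ed × %ΔP = (-0.75) × (+8.28%) = -6.2100%
%ΔTR ≈ %ΔP + %ΔQ = (+8.28%) + (-6.2100%) = +2.0700%

+2.07%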